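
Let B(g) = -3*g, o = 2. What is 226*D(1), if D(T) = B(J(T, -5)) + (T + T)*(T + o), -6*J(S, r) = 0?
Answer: 1356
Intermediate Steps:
J(S, r) = 0 (J(S, r) = -⅙*0 = 0)
D(T) = 2*T*(2 + T) (D(T) = -3*0 + (T + T)*(T + 2) = 0 + (2*T)*(2 + T) = 0 + 2*T*(2 + T) = 2*T*(2 + T))
226*D(1) = 226*(2*1*(2 + 1)) = 226*(2*1*3) = 226*6 = 1356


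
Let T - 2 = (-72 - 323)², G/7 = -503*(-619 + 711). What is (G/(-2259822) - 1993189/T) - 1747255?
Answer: -34226375990898148/19588513733 ≈ -1.7473e+6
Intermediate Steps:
G = -323932 (G = 7*(-503*(-619 + 711)) = 7*(-503*92) = 7*(-46276) = -323932)
T = 156027 (T = 2 + (-72 - 323)² = 2 + (-395)² = 2 + 156025 = 156027)
(G/(-2259822) - 1993189/T) - 1747255 = (-323932/(-2259822) - 1993189/156027) - 1747255 = (-323932*(-1/2259822) - 1993189*1/156027) - 1747255 = (161966/1129911 - 1993189/156027) - 1747255 = -247428345233/19588513733 - 1747255 = -34226375990898148/19588513733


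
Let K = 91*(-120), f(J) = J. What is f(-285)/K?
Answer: 19/728 ≈ 0.026099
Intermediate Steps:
K = -10920
f(-285)/K = -285/(-10920) = -285*(-1/10920) = 19/728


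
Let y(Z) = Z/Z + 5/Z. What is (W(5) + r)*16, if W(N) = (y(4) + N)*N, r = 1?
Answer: 596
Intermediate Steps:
y(Z) = 1 + 5/Z
W(N) = N*(9/4 + N) (W(N) = ((5 + 4)/4 + N)*N = ((¼)*9 + N)*N = (9/4 + N)*N = N*(9/4 + N))
(W(5) + r)*16 = ((¼)*5*(9 + 4*5) + 1)*16 = ((¼)*5*(9 + 20) + 1)*16 = ((¼)*5*29 + 1)*16 = (145/4 + 1)*16 = (149/4)*16 = 596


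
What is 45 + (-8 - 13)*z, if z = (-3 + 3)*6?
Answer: 45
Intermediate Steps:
z = 0 (z = 0*6 = 0)
45 + (-8 - 13)*z = 45 + (-8 - 13)*0 = 45 - 21*0 = 45 + 0 = 45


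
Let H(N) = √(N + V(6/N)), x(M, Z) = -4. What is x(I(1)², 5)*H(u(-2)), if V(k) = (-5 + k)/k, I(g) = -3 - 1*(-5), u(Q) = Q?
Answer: -4*√6/3 ≈ -3.2660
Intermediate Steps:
I(g) = 2 (I(g) = -3 + 5 = 2)
V(k) = (-5 + k)/k
H(N) = √(N + N*(-5 + 6/N)/6) (H(N) = √(N + (-5 + 6/N)/((6/N))) = √(N + (N/6)*(-5 + 6/N)) = √(N + N*(-5 + 6/N)/6))
x(I(1)², 5)*H(u(-2)) = -2*√(36 + 6*(-2))/3 = -2*√(36 - 12)/3 = -2*√24/3 = -2*2*√6/3 = -4*√6/3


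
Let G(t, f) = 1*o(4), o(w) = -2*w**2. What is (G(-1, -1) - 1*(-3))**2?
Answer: 841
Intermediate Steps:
G(t, f) = -32 (G(t, f) = 1*(-2*4**2) = 1*(-2*16) = 1*(-32) = -32)
(G(-1, -1) - 1*(-3))**2 = (-32 - 1*(-3))**2 = (-32 + 3)**2 = (-29)**2 = 841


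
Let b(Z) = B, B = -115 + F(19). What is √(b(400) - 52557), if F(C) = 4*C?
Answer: 6*I*√1461 ≈ 229.34*I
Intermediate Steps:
B = -39 (B = -115 + 4*19 = -115 + 76 = -39)
b(Z) = -39
√(b(400) - 52557) = √(-39 - 52557) = √(-52596) = 6*I*√1461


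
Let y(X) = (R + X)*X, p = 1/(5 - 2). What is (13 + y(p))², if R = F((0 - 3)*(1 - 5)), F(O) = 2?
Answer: 15376/81 ≈ 189.83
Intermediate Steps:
R = 2
p = ⅓ (p = 1/3 = ⅓ ≈ 0.33333)
y(X) = X*(2 + X) (y(X) = (2 + X)*X = X*(2 + X))
(13 + y(p))² = (13 + (2 + ⅓)/3)² = (13 + (⅓)*(7/3))² = (13 + 7/9)² = (124/9)² = 15376/81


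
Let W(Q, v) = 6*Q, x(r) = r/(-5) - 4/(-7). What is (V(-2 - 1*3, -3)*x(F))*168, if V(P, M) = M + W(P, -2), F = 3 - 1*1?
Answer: -4752/5 ≈ -950.40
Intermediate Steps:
F = 2 (F = 3 - 1 = 2)
x(r) = 4/7 - r/5 (x(r) = r*(-⅕) - 4*(-⅐) = -r/5 + 4/7 = 4/7 - r/5)
V(P, M) = M + 6*P
(V(-2 - 1*3, -3)*x(F))*168 = ((-3 + 6*(-2 - 1*3))*(4/7 - ⅕*2))*168 = ((-3 + 6*(-2 - 3))*(4/7 - ⅖))*168 = ((-3 + 6*(-5))*(6/35))*168 = ((-3 - 30)*(6/35))*168 = -33*6/35*168 = -198/35*168 = -4752/5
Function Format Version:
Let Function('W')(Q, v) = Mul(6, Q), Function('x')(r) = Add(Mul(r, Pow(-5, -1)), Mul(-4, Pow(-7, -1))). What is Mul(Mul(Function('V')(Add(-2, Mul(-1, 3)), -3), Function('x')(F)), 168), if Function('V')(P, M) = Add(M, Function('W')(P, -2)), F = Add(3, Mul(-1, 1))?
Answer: Rational(-4752, 5) ≈ -950.40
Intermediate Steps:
F = 2 (F = Add(3, -1) = 2)
Function('x')(r) = Add(Rational(4, 7), Mul(Rational(-1, 5), r)) (Function('x')(r) = Add(Mul(r, Rational(-1, 5)), Mul(-4, Rational(-1, 7))) = Add(Mul(Rational(-1, 5), r), Rational(4, 7)) = Add(Rational(4, 7), Mul(Rational(-1, 5), r)))
Function('V')(P, M) = Add(M, Mul(6, P))
Mul(Mul(Function('V')(Add(-2, Mul(-1, 3)), -3), Function('x')(F)), 168) = Mul(Mul(Add(-3, Mul(6, Add(-2, Mul(-1, 3)))), Add(Rational(4, 7), Mul(Rational(-1, 5), 2))), 168) = Mul(Mul(Add(-3, Mul(6, Add(-2, -3))), Add(Rational(4, 7), Rational(-2, 5))), 168) = Mul(Mul(Add(-3, Mul(6, -5)), Rational(6, 35)), 168) = Mul(Mul(Add(-3, -30), Rational(6, 35)), 168) = Mul(Mul(-33, Rational(6, 35)), 168) = Mul(Rational(-198, 35), 168) = Rational(-4752, 5)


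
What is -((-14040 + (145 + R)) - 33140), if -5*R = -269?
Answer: 234906/5 ≈ 46981.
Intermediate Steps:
R = 269/5 (R = -⅕*(-269) = 269/5 ≈ 53.800)
-((-14040 + (145 + R)) - 33140) = -((-14040 + (145 + 269/5)) - 33140) = -((-14040 + 994/5) - 33140) = -(-69206/5 - 33140) = -1*(-234906/5) = 234906/5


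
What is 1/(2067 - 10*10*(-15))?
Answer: 1/3567 ≈ 0.00028035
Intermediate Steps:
1/(2067 - 10*10*(-15)) = 1/(2067 - 100*(-15)) = 1/(2067 + 1500) = 1/3567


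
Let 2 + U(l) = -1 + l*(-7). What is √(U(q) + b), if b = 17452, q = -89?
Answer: 6*√502 ≈ 134.43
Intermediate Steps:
U(l) = -3 - 7*l (U(l) = -2 + (-1 + l*(-7)) = -2 + (-1 - 7*l) = -3 - 7*l)
√(U(q) + b) = √((-3 - 7*(-89)) + 17452) = √((-3 + 623) + 17452) = √(620 + 17452) = √18072 = 6*√502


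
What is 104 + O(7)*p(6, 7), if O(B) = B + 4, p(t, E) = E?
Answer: 181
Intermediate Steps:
O(B) = 4 + B
104 + O(7)*p(6, 7) = 104 + (4 + 7)*7 = 104 + 11*7 = 104 + 77 = 181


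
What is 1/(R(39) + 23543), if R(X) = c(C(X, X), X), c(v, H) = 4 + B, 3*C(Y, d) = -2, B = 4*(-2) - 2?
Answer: 1/23537 ≈ 4.2486e-5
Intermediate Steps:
B = -10 (B = -8 - 2 = -10)
C(Y, d) = -⅔ (C(Y, d) = (⅓)*(-2) = -⅔)
c(v, H) = -6 (c(v, H) = 4 - 10 = -6)
R(X) = -6
1/(R(39) + 23543) = 1/(-6 + 23543) = 1/23537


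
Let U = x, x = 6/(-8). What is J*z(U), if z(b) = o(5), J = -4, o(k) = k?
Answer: -20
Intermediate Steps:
x = -¾ (x = 6*(-⅛) = -¾ ≈ -0.75000)
U = -¾ ≈ -0.75000
z(b) = 5
J*z(U) = -4*5 = -20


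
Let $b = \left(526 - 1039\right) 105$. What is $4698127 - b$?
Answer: $4751992$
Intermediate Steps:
$b = -53865$ ($b = \left(-513\right) 105 = -53865$)
$4698127 - b = 4698127 - -53865 = 4698127 + 53865 = 4751992$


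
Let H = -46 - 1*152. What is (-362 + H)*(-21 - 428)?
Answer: 251440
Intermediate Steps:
H = -198 (H = -46 - 152 = -198)
(-362 + H)*(-21 - 428) = (-362 - 198)*(-21 - 428) = -560*(-449) = 251440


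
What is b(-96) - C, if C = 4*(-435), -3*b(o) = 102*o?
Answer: 5004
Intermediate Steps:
b(o) = -34*o
C = -1740
b(-96) - C = -34*(-96) - 1*(-1740) = 3264 + 1740 = 5004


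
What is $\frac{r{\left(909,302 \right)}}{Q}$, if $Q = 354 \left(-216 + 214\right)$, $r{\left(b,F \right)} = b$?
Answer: $- \frac{303}{236} \approx -1.2839$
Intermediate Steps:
$Q = -708$ ($Q = 354 \left(-2\right) = -708$)
$\frac{r{\left(909,302 \right)}}{Q} = \frac{909}{-708} = 909 \left(- \frac{1}{708}\right) = - \frac{303}{236}$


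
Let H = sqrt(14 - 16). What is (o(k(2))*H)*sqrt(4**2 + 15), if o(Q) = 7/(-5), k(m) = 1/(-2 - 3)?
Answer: -7*I*sqrt(62)/5 ≈ -11.024*I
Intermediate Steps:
k(m) = -1/5 (k(m) = 1/(-5) = -1/5)
o(Q) = -7/5 (o(Q) = 7*(-1/5) = -7/5)
H = I*sqrt(2) (H = sqrt(-2) = I*sqrt(2) ≈ 1.4142*I)
(o(k(2))*H)*sqrt(4**2 + 15) = (-7*I*sqrt(2)/5)*sqrt(4**2 + 15) = (-7*I*sqrt(2)/5)*sqrt(16 + 15) = (-7*I*sqrt(2)/5)*sqrt(31) = -7*I*sqrt(62)/5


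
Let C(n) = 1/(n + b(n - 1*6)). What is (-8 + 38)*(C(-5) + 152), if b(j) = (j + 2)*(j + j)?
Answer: 880110/193 ≈ 4560.2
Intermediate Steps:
b(j) = 2*j*(2 + j) (b(j) = (2 + j)*(2*j) = 2*j*(2 + j))
C(n) = 1/(n + 2*(-6 + n)*(-4 + n)) (C(n) = 1/(n + 2*(n - 1*6)*(2 + (n - 1*6))) = 1/(n + 2*(n - 6)*(2 + (n - 6))) = 1/(n + 2*(-6 + n)*(2 + (-6 + n))) = 1/(n + 2*(-6 + n)*(-4 + n)))
(-8 + 38)*(C(-5) + 152) = (-8 + 38)*(1/(-5 + 2*(-6 - 5)*(-4 - 5)) + 152) = 30*(1/(-5 + 2*(-11)*(-9)) + 152) = 30*(1/(-5 + 198) + 152) = 30*(1/193 + 152) = 30*(29337/193) = 880110/193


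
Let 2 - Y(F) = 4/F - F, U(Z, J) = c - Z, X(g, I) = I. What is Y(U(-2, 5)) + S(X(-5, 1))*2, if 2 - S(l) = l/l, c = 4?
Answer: 28/3 ≈ 9.3333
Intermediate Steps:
U(Z, J) = 4 - Z
S(l) = 1 (S(l) = 2 - l/l = 2 - 1*1 = 2 - 1 = 1)
Y(F) = 2 + F - 4/F (Y(F) = 2 - (4/F - F) = 2 - (-F + 4/F) = 2 + (F - 4/F) = 2 + F - 4/F)
Y(U(-2, 5)) + S(X(-5, 1))*2 = (2 + (4 - 1*(-2)) - 4/(4 - 1*(-2))) + 1*2 = (2 + (4 + 2) - 4/(4 + 2)) + 2 = (2 + 6 - 4/6) + 2 = (2 + 6 - 4*1/6) + 2 = (2 + 6 - 2/3) + 2 = 22/3 + 2 = 28/3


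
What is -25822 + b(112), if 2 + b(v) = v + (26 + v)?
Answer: -25574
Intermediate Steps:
b(v) = 24 + 2*v (b(v) = -2 + (v + (26 + v)) = -2 + (26 + 2*v) = 24 + 2*v)
-25822 + b(112) = -25822 + (24 + 2*112) = -25822 + (24 + 224) = -25822 + 248 = -25574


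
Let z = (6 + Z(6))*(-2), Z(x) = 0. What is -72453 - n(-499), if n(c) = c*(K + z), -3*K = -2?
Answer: -234325/3 ≈ -78108.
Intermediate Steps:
K = ⅔ (K = -⅓*(-2) = ⅔ ≈ 0.66667)
z = -12 (z = (6 + 0)*(-2) = 6*(-2) = -12)
n(c) = -34*c/3 (n(c) = c*(⅔ - 12) = c*(-34/3) = -34*c/3)
-72453 - n(-499) = -72453 - (-34)*(-499)/3 = -72453 - 1*16966/3 = -72453 - 16966/3 = -234325/3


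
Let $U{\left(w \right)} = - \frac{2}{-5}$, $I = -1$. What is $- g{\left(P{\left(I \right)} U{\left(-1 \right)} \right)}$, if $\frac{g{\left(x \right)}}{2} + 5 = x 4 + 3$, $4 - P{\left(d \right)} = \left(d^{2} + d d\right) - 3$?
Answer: $-12$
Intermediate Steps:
$P{\left(d \right)} = 7 - 2 d^{2}$ ($P{\left(d \right)} = 4 - \left(\left(d^{2} + d d\right) - 3\right) = 4 - \left(\left(d^{2} + d^{2}\right) - 3\right) = 4 - \left(2 d^{2} - 3\right) = 4 - \left(-3 + 2 d^{2}\right) = 7 - 2 d^{2}$)
$U{\left(w \right)} = \frac{2}{5}$ ($U{\left(w \right)} = \left(-2\right) \left(- \frac{1}{5}\right) = \frac{2}{5}$)
$g{\left(x \right)} = -4 + 8 x$ ($g{\left(x \right)} = -10 + 2 \left(x 4 + 3\right) = -10 + 2 \left(4 x + 3\right) = -10 + 2 \left(3 + 4 x\right) = -10 + \left(6 + 8 x\right) = -4 + 8 x$)
$- g{\left(P{\left(I \right)} U{\left(-1 \right)} \right)} = - (-4 + 8 \left(7 - 2 \left(-1\right)^{2}\right) \frac{2}{5}) = - (-4 + 8 \left(7 - 2\right) \frac{2}{5}) = - (-4 + 8 \cdot 5 \cdot \frac{2}{5}) = - (-4 + 8 \cdot 2) = - (-4 + 16) = \left(-1\right) 12 = -12$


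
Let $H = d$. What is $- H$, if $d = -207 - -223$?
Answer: $-16$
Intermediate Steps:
$d = 16$ ($d = -207 + 223 = 16$)
$H = 16$
$- H = \left(-1\right) 16 = -16$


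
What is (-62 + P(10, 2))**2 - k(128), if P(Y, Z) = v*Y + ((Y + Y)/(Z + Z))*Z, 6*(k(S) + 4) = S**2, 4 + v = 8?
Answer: -7748/3 ≈ -2582.7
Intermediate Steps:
v = 4 (v = -4 + 8 = 4)
k(S) = -4 + S**2/6
P(Y, Z) = 5*Y (P(Y, Z) = 4*Y + ((Y + Y)/(Z + Z))*Z = 4*Y + ((2*Y)/((2*Z)))*Z = 4*Y + ((2*Y)*(1/(2*Z)))*Z = 4*Y + (Y/Z)*Z = 4*Y + Y = 5*Y)
(-62 + P(10, 2))**2 - k(128) = (-62 + 5*10)**2 - (-4 + (1/6)*128**2) = (-62 + 50)**2 - (-4 + (1/6)*16384) = (-12)**2 - (-4 + 8192/3) = 144 - 1*8180/3 = 144 - 8180/3 = -7748/3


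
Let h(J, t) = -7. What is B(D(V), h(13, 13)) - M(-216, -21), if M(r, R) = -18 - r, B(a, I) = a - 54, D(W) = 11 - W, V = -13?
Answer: -228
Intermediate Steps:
B(a, I) = -54 + a
B(D(V), h(13, 13)) - M(-216, -21) = (-54 + (11 - 1*(-13))) - (-18 - 1*(-216)) = (-54 + (11 + 13)) - (-18 + 216) = (-54 + 24) - 1*198 = -30 - 198 = -228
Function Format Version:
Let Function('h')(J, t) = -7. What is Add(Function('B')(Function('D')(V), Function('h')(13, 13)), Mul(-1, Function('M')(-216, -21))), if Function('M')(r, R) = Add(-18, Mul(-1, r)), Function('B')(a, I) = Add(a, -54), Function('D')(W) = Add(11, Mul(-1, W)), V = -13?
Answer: -228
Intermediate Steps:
Function('B')(a, I) = Add(-54, a)
Add(Function('B')(Function('D')(V), Function('h')(13, 13)), Mul(-1, Function('M')(-216, -21))) = Add(Add(-54, Add(11, Mul(-1, -13))), Mul(-1, Add(-18, Mul(-1, -216)))) = Add(Add(-54, Add(11, 13)), Mul(-1, Add(-18, 216))) = Add(Add(-54, 24), Mul(-1, 198)) = Add(-30, -198) = -228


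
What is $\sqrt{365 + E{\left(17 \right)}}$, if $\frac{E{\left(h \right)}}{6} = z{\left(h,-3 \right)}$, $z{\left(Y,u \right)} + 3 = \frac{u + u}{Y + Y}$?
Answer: $\frac{\sqrt{99977}}{17} \approx 18.599$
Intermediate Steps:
$z{\left(Y,u \right)} = -3 + \frac{u}{Y}$ ($z{\left(Y,u \right)} = -3 + \frac{u + u}{Y + Y} = -3 + \frac{2 u}{2 Y} = -3 + 2 u \frac{1}{2 Y} = -3 + \frac{u}{Y}$)
$E{\left(h \right)} = -18 - \frac{18}{h}$ ($E{\left(h \right)} = 6 \left(-3 - \frac{3}{h}\right) = -18 - \frac{18}{h}$)
$\sqrt{365 + E{\left(17 \right)}} = \sqrt{365 - \left(18 + \frac{18}{17}\right)} = \sqrt{365 - \frac{324}{17}} = \sqrt{\frac{5881}{17}} = \frac{\sqrt{99977}}{17}$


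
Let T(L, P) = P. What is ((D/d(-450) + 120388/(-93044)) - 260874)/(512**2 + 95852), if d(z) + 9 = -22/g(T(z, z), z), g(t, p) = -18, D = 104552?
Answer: -31904519387/41636724780 ≈ -0.76626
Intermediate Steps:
d(z) = -70/9 (d(z) = -9 - 22/(-18) = -9 - 22*(-1/18) = -9 + 11/9 = -70/9)
((D/d(-450) + 120388/(-93044)) - 260874)/(512**2 + 95852) = ((104552/(-70/9) + 120388/(-93044)) - 260874)/(512**2 + 95852) = ((104552*(-9/70) + 120388*(-1/93044)) - 260874)/(262144 + 95852) = ((-67212/5 - 30097/23261) - 260874)/357996 = (-1563568817/116305 - 260874)*(1/357996) = -31904519387/116305*1/357996 = -31904519387/41636724780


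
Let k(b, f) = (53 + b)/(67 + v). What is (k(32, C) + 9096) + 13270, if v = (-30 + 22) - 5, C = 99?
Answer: 1207849/54 ≈ 22368.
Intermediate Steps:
v = -13 (v = -8 - 5 = -13)
k(b, f) = 53/54 + b/54 (k(b, f) = (53 + b)/(67 - 13) = (53 + b)/54 = (53 + b)*(1/54) = 53/54 + b/54)
(k(32, C) + 9096) + 13270 = ((53/54 + (1/54)*32) + 9096) + 13270 = ((53/54 + 16/27) + 9096) + 13270 = (85/54 + 9096) + 13270 = 491269/54 + 13270 = 1207849/54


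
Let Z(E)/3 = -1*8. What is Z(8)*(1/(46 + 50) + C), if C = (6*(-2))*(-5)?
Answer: -5761/4 ≈ -1440.3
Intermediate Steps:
Z(E) = -24 (Z(E) = 3*(-1*8) = 3*(-8) = -24)
C = 60 (C = -12*(-5) = 60)
Z(8)*(1/(46 + 50) + C) = -24*(1/(46 + 50) + 60) = -24*(1/96 + 60) = -24*5761/96 = -5761/4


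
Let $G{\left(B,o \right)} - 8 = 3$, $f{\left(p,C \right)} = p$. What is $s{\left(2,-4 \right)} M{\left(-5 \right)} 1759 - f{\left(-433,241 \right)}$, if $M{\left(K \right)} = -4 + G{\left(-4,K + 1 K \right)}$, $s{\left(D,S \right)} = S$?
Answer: $-48819$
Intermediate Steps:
$G{\left(B,o \right)} = 11$ ($G{\left(B,o \right)} = 8 + 3 = 11$)
$M{\left(K \right)} = 7$ ($M{\left(K \right)} = -4 + 11 = 7$)
$s{\left(2,-4 \right)} M{\left(-5 \right)} 1759 - f{\left(-433,241 \right)} = \left(-4\right) 7 \cdot 1759 - -433 = \left(-28\right) 1759 + 433 = -49252 + 433 = -48819$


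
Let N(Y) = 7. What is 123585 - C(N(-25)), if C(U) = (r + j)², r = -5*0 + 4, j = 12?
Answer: 123329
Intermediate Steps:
r = 4 (r = 0 + 4 = 4)
C(U) = 256 (C(U) = (4 + 12)² = 16² = 256)
123585 - C(N(-25)) = 123585 - 1*256 = 123585 - 256 = 123329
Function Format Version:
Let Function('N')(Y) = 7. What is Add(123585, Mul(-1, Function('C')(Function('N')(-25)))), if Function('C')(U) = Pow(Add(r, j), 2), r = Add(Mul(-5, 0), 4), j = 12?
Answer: 123329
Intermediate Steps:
r = 4 (r = Add(0, 4) = 4)
Function('C')(U) = 256 (Function('C')(U) = Pow(Add(4, 12), 2) = Pow(16, 2) = 256)
Add(123585, Mul(-1, Function('C')(Function('N')(-25)))) = Add(123585, Mul(-1, 256)) = Add(123585, -256) = 123329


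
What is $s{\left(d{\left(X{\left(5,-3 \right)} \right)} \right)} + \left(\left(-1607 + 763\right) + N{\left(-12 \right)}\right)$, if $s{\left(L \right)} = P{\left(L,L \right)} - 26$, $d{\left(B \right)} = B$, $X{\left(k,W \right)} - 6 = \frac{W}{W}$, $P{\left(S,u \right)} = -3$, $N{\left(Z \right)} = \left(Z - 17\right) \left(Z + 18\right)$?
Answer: $-1047$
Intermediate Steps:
$N{\left(Z \right)} = \left(-17 + Z\right) \left(18 + Z\right)$
$X{\left(k,W \right)} = 7$ ($X{\left(k,W \right)} = 6 + \frac{W}{W} = 6 + 1 = 7$)
$s{\left(L \right)} = -29$ ($s{\left(L \right)} = -3 - 26 = -29$)
$s{\left(d{\left(X{\left(5,-3 \right)} \right)} \right)} + \left(\left(-1607 + 763\right) + N{\left(-12 \right)}\right) = -29 + \left(\left(-1607 + 763\right) - \left(318 - 144\right)\right) = -29 - 1018 = -1047$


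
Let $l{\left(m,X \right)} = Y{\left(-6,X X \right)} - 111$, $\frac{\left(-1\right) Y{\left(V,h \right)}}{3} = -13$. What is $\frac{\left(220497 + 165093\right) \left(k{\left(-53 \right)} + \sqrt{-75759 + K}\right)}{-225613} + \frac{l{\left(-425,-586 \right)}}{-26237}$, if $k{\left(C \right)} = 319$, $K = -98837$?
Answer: $- \frac{3227218976634}{5919408281} - \frac{771180 i \sqrt{43649}}{225613} \approx -545.19 - 714.13 i$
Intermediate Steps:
$Y{\left(V,h \right)} = 39$ ($Y{\left(V,h \right)} = \left(-3\right) \left(-13\right) = 39$)
$l{\left(m,X \right)} = -72$ ($l{\left(m,X \right)} = 39 - 111 = -72$)
$\frac{\left(220497 + 165093\right) \left(k{\left(-53 \right)} + \sqrt{-75759 + K}\right)}{-225613} + \frac{l{\left(-425,-586 \right)}}{-26237} = \frac{\left(220497 + 165093\right) \left(319 + \sqrt{-75759 - 98837}\right)}{-225613} - \frac{72}{-26237} = 385590 \left(319 + \sqrt{-174596}\right) \left(- \frac{1}{225613}\right) - - \frac{72}{26237} = 385590 \left(319 + 2 i \sqrt{43649}\right) \left(- \frac{1}{225613}\right) + \frac{72}{26237} = \left(123003210 + 771180 i \sqrt{43649}\right) \left(- \frac{1}{225613}\right) + \frac{72}{26237} = \left(- \frac{123003210}{225613} - \frac{771180 i \sqrt{43649}}{225613}\right) + \frac{72}{26237} = - \frac{3227218976634}{5919408281} - \frac{771180 i \sqrt{43649}}{225613}$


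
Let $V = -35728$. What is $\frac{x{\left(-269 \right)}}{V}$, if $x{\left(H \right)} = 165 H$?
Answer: $\frac{4035}{3248} \approx 1.2423$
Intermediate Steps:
$\frac{x{\left(-269 \right)}}{V} = \frac{165 \left(-269\right)}{-35728} = \left(-44385\right) \left(- \frac{1}{35728}\right) = \frac{4035}{3248}$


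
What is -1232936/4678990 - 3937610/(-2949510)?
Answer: 739374037627/690036389745 ≈ 1.0715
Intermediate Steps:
-1232936/4678990 - 3937610/(-2949510) = -1232936*1/4678990 - 3937610*(-1/2949510) = -616468/2339495 + 393761/294951 = 739374037627/690036389745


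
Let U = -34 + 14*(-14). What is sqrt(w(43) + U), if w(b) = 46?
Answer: 2*I*sqrt(46) ≈ 13.565*I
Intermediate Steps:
U = -230 (U = -34 - 196 = -230)
sqrt(w(43) + U) = sqrt(46 - 230) = sqrt(-184) = 2*I*sqrt(46)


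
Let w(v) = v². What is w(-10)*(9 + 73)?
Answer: 8200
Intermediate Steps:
w(-10)*(9 + 73) = (-10)²*(9 + 73) = 100*82 = 8200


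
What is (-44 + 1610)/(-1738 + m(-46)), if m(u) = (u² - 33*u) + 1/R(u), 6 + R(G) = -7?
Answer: 20358/24647 ≈ 0.82598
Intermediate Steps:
R(G) = -13 (R(G) = -6 - 7 = -13)
m(u) = -1/13 + u² - 33*u (m(u) = (u² - 33*u) + 1/(-13) = (u² - 33*u) - 1/13 = -1/13 + u² - 33*u)
(-44 + 1610)/(-1738 + m(-46)) = (-44 + 1610)/(-1738 + (-1/13 + (-46)² - 33*(-46))) = 1566/(-1738 + (-1/13 + 2116 + 1518)) = 1566/(-1738 + 47241/13) = 1566/(24647/13) = 1566*(13/24647) = 20358/24647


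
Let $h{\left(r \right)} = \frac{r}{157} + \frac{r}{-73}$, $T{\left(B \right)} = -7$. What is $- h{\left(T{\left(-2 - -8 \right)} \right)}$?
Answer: $- \frac{588}{11461} \approx -0.051304$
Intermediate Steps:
$h{\left(r \right)} = - \frac{84 r}{11461}$ ($h{\left(r \right)} = r \frac{1}{157} + r \left(- \frac{1}{73}\right) = \frac{r}{157} - \frac{r}{73} = - \frac{84 r}{11461}$)
$- h{\left(T{\left(-2 - -8 \right)} \right)} = - \frac{\left(-84\right) \left(-7\right)}{11461} = \left(-1\right) \frac{588}{11461} = - \frac{588}{11461}$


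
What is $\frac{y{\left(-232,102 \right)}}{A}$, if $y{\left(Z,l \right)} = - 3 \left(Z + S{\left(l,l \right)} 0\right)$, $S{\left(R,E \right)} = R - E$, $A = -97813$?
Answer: $- \frac{696}{97813} \approx -0.0071156$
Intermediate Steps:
$y{\left(Z,l \right)} = - 3 Z$ ($y{\left(Z,l \right)} = - 3 \left(Z + \left(l - l\right) 0\right) = - 3 \left(Z + 0 \cdot 0\right) = - 3 \left(Z + 0\right) = - 3 Z$)
$\frac{y{\left(-232,102 \right)}}{A} = \frac{\left(-3\right) \left(-232\right)}{-97813} = 696 \left(- \frac{1}{97813}\right) = - \frac{696}{97813}$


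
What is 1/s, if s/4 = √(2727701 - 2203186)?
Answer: √524515/2098060 ≈ 0.00034519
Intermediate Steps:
s = 4*√524515 (s = 4*√(2727701 - 2203186) = 4*√524515 ≈ 2896.9)
1/s = 1/(4*√524515) = √524515/2098060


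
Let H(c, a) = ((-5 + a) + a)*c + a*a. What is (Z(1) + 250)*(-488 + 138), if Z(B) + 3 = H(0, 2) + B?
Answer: -88200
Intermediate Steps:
H(c, a) = a**2 + c*(-5 + 2*a) (H(c, a) = (-5 + 2*a)*c + a**2 = c*(-5 + 2*a) + a**2 = a**2 + c*(-5 + 2*a))
Z(B) = 1 + B (Z(B) = -3 + ((2**2 - 5*0 + 2*2*0) + B) = -3 + ((4 + 0 + 0) + B) = -3 + (4 + B) = 1 + B)
(Z(1) + 250)*(-488 + 138) = ((1 + 1) + 250)*(-488 + 138) = (2 + 250)*(-350) = 252*(-350) = -88200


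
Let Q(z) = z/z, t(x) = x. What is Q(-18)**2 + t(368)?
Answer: 369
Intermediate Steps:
Q(z) = 1
Q(-18)**2 + t(368) = 1**2 + 368 = 1 + 368 = 369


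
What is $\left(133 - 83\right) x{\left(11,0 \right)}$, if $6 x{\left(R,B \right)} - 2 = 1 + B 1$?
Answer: $25$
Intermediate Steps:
$x{\left(R,B \right)} = \frac{1}{2} + \frac{B}{6}$ ($x{\left(R,B \right)} = \frac{1}{3} + \frac{1 + B 1}{6} = \frac{1}{3} + \frac{1 + B}{6} = \frac{1}{3} + \left(\frac{1}{6} + \frac{B}{6}\right) = \frac{1}{2} + \frac{B}{6}$)
$\left(133 - 83\right) x{\left(11,0 \right)} = \left(133 - 83\right) \left(\frac{1}{2} + \frac{1}{6} \cdot 0\right) = 50 \left(\frac{1}{2} + 0\right) = 50 \cdot \frac{1}{2} = 25$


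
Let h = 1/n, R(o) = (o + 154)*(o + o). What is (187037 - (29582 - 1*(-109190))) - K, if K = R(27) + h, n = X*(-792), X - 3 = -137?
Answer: 4084972847/106128 ≈ 38491.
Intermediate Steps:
X = -134 (X = 3 - 137 = -134)
R(o) = 2*o*(154 + o) (R(o) = (154 + o)*(2*o) = 2*o*(154 + o))
n = 106128 (n = -134*(-792) = 106128)
h = 1/106128 ≈ 9.4226e-6
K = 1037295073/106128 (K = 2*27*(154 + 27) + 1/106128 = 2*27*181 + 1/106128 = 9774 + 1/106128 = 1037295073/106128 ≈ 9774.0)
(187037 - (29582 - 1*(-109190))) - K = (187037 - (29582 - 1*(-109190))) - 1*1037295073/106128 = (187037 - (29582 + 109190)) - 1037295073/106128 = (187037 - 1*138772) - 1037295073/106128 = (187037 - 138772) - 1037295073/106128 = 48265 - 1037295073/106128 = 4084972847/106128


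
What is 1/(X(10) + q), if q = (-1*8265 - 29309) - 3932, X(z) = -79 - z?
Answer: -1/41595 ≈ -2.4041e-5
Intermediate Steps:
q = -41506 (q = (-8265 - 29309) - 3932 = -37574 - 3932 = -41506)
1/(X(10) + q) = 1/((-79 - 1*10) - 41506) = 1/((-79 - 10) - 41506) = 1/(-89 - 41506) = 1/(-41595) = -1/41595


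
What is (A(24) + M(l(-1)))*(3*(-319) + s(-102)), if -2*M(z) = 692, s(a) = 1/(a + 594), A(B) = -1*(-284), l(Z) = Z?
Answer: 14596133/246 ≈ 59334.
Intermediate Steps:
A(B) = 284
s(a) = 1/(594 + a)
M(z) = -346 (M(z) = -½*692 = -346)
(A(24) + M(l(-1)))*(3*(-319) + s(-102)) = (284 - 346)*(3*(-319) + 1/(594 - 102)) = -62*(-957 + 1/492) = -62*(-470843/492) = 14596133/246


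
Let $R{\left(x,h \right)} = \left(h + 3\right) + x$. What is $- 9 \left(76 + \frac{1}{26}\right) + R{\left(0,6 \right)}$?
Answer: $- \frac{17559}{26} \approx -675.35$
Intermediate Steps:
$R{\left(x,h \right)} = 3 + h + x$ ($R{\left(x,h \right)} = \left(3 + h\right) + x = 3 + h + x$)
$- 9 \left(76 + \frac{1}{26}\right) + R{\left(0,6 \right)} = - 9 \left(76 + \frac{1}{26}\right) + \left(3 + 6 + 0\right) = - 9 \left(76 + \frac{1}{26}\right) + 9 = \left(-9\right) \frac{1977}{26} + 9 = - \frac{17793}{26} + 9 = - \frac{17559}{26}$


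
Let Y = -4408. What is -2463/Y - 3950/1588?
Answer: -3375089/1749976 ≈ -1.9286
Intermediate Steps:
-2463/Y - 3950/1588 = -2463/(-4408) - 3950/1588 = -2463*(-1/4408) - 3950*1/1588 = 2463/4408 - 1975/794 = -3375089/1749976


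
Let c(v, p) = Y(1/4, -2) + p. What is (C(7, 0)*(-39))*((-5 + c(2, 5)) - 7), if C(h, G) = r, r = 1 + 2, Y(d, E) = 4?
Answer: 351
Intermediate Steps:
c(v, p) = 4 + p
r = 3
C(h, G) = 3
(C(7, 0)*(-39))*((-5 + c(2, 5)) - 7) = (3*(-39))*((-5 + (4 + 5)) - 7) = -117*((-5 + 9) - 7) = -117*(4 - 7) = -117*(-3) = 351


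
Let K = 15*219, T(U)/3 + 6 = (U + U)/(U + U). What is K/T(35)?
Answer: -219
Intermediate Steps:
T(U) = -15 (T(U) = -18 + 3*((U + U)/(U + U)) = -18 + 3*((2*U)/((2*U))) = -18 + 3*((2*U)*(1/(2*U))) = -18 + 3*1 = -18 + 3 = -15)
K = 3285
K/T(35) = 3285/(-15) = 3285*(-1/15) = -219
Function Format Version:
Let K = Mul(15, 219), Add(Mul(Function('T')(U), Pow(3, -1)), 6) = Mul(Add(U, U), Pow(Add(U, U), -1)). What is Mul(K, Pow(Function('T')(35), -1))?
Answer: -219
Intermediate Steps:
Function('T')(U) = -15 (Function('T')(U) = Add(-18, Mul(3, Mul(Add(U, U), Pow(Add(U, U), -1)))) = Add(-18, Mul(3, Mul(Mul(2, U), Pow(Mul(2, U), -1)))) = Add(-18, Mul(3, Mul(Mul(2, U), Mul(Rational(1, 2), Pow(U, -1))))) = Add(-18, Mul(3, 1)) = Add(-18, 3) = -15)
K = 3285
Mul(K, Pow(Function('T')(35), -1)) = Mul(3285, Pow(-15, -1)) = Mul(3285, Rational(-1, 15)) = -219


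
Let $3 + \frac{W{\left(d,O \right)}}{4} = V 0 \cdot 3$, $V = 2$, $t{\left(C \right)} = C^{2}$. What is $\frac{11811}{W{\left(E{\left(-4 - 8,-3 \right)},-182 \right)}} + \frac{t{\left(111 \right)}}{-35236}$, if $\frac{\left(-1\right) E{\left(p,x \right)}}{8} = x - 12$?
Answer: $- \frac{17346677}{17618} \approx -984.6$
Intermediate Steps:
$E{\left(p,x \right)} = 96 - 8 x$ ($E{\left(p,x \right)} = - 8 \left(x - 12\right) = - 8 \left(-12 + x\right) = 96 - 8 x$)
$W{\left(d,O \right)} = -12$ ($W{\left(d,O \right)} = -12 + 4 \cdot 2 \cdot 0 \cdot 3 = -12 + 4 \cdot 0 \cdot 3 = -12 + 4 \cdot 0 = -12 + 0 = -12$)
$\frac{11811}{W{\left(E{\left(-4 - 8,-3 \right)},-182 \right)}} + \frac{t{\left(111 \right)}}{-35236} = \frac{11811}{-12} + \frac{111^{2}}{-35236} = 11811 \left(- \frac{1}{12}\right) + 12321 \left(- \frac{1}{35236}\right) = - \frac{3937}{4} - \frac{12321}{35236} = - \frac{17346677}{17618}$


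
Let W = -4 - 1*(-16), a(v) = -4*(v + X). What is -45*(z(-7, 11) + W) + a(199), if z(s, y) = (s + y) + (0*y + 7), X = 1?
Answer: -1835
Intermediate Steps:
a(v) = -4 - 4*v (a(v) = -4*(v + 1) = -4*(1 + v) = -4 - 4*v)
W = 12 (W = -4 + 16 = 12)
z(s, y) = 7 + s + y (z(s, y) = (s + y) + (0 + 7) = (s + y) + 7 = 7 + s + y)
-45*(z(-7, 11) + W) + a(199) = -45*((7 - 7 + 11) + 12) + (-4 - 4*199) = -45*(11 + 12) + (-4 - 796) = -45*23 - 800 = -1035 - 800 = -1835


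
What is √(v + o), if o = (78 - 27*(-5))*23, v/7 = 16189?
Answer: √118222 ≈ 343.83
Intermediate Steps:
v = 113323 (v = 7*16189 = 113323)
o = 4899 (o = (78 + 135)*23 = 213*23 = 4899)
√(v + o) = √(113323 + 4899) = √118222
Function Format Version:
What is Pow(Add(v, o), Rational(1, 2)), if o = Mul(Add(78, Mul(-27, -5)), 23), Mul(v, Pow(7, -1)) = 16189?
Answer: Pow(118222, Rational(1, 2)) ≈ 343.83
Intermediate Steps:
v = 113323 (v = Mul(7, 16189) = 113323)
o = 4899 (o = Mul(Add(78, 135), 23) = Mul(213, 23) = 4899)
Pow(Add(v, o), Rational(1, 2)) = Pow(Add(113323, 4899), Rational(1, 2)) = Pow(118222, Rational(1, 2))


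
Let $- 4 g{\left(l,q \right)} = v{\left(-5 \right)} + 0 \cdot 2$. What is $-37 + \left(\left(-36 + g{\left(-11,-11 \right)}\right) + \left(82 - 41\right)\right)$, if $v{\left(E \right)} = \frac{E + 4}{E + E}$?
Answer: $- \frac{1281}{40} \approx -32.025$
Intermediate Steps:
$v{\left(E \right)} = \frac{4 + E}{2 E}$
$g{\left(l,q \right)} = - \frac{1}{40}$ ($g{\left(l,q \right)} = - \frac{\frac{4 - 5}{2 \left(-5\right)} + 0 \cdot 2}{4} = - \frac{\frac{1}{2} \left(- \frac{1}{5}\right) \left(-1\right) + 0}{4} = - \frac{\frac{1}{10} + 0}{4} = \left(- \frac{1}{4}\right) \frac{1}{10} = - \frac{1}{40}$)
$-37 + \left(\left(-36 + g{\left(-11,-11 \right)}\right) + \left(82 - 41\right)\right) = -37 + \left(\left(-36 - \frac{1}{40}\right) + \left(82 - 41\right)\right) = -37 + \left(- \frac{1441}{40} + 41\right) = -37 + \frac{199}{40} = - \frac{1281}{40}$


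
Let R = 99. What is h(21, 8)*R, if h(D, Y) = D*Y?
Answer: 16632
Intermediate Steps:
h(21, 8)*R = (21*8)*99 = 168*99 = 16632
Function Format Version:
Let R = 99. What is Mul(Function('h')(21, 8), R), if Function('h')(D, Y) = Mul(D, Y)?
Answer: 16632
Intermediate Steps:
Mul(Function('h')(21, 8), R) = Mul(Mul(21, 8), 99) = Mul(168, 99) = 16632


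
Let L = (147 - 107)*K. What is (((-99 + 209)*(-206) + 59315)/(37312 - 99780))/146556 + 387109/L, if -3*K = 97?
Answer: -13701055088141/45775301040 ≈ -299.31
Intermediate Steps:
K = -97/3 (K = -⅓*97 = -97/3 ≈ -32.333)
L = -3880/3 (L = (147 - 107)*(-97/3) = 40*(-97/3) = -3880/3 ≈ -1293.3)
(((-99 + 209)*(-206) + 59315)/(37312 - 99780))/146556 + 387109/L = (((-99 + 209)*(-206) + 59315)/(37312 - 99780))/146556 + 387109/(-3880/3) = ((110*(-206) + 59315)/(-62468))*(1/146556) + 387109*(-3/3880) = ((-22660 + 59315)*(-1/62468))*(1/146556) - 1161327/3880 = (36655*(-1/62468))*(1/146556) - 1161327/3880 = -36655/62468*1/146556 - 1161327/3880 = -36655/9155060208 - 1161327/3880 = -13701055088141/45775301040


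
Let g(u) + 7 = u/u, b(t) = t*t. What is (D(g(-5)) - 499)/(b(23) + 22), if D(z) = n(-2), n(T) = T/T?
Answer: -498/551 ≈ -0.90381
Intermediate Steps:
b(t) = t**2
g(u) = -6 (g(u) = -7 + u/u = -7 + 1 = -6)
n(T) = 1
D(z) = 1
(D(g(-5)) - 499)/(b(23) + 22) = (1 - 499)/(23**2 + 22) = -498/(529 + 22) = -498/551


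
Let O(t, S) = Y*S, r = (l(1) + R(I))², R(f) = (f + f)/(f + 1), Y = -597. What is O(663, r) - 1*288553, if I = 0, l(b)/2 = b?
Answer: -290941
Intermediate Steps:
l(b) = 2*b
R(f) = 2*f/(1 + f) (R(f) = (2*f)/(1 + f) = 2*f/(1 + f))
r = 4 (r = (2*1 + 2*0/(1 + 0))² = (2 + 2*0/1)² = (2 + 2*0*1)² = (2 + 0)² = 2² = 4)
O(t, S) = -597*S
O(663, r) - 1*288553 = -597*4 - 1*288553 = -2388 - 288553 = -290941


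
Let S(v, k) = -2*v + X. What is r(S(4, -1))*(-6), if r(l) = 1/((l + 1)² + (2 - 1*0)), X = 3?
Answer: -⅓ ≈ -0.33333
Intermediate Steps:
S(v, k) = 3 - 2*v (S(v, k) = -2*v + 3 = 3 - 2*v)
r(l) = 1/(2 + (1 + l)²) (r(l) = 1/((1 + l)² + (2 + 0)) = 1/((1 + l)² + 2) = 1/(2 + (1 + l)²))
r(S(4, -1))*(-6) = -6/(2 + (1 + (3 - 2*4))²) = -6/(2 + (1 + (3 - 8))²) = -6/(2 + (1 - 5)²) = -6/(2 + (-4)²) = -6/(2 + 16) = -6/18 = (1/18)*(-6) = -⅓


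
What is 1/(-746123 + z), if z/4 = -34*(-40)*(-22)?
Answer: -1/865803 ≈ -1.1550e-6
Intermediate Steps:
z = -119680 (z = 4*(-34*(-40)*(-22)) = 4*(1360*(-22)) = 4*(-29920) = -119680)
1/(-746123 + z) = 1/(-746123 - 119680) = 1/(-865803) = -1/865803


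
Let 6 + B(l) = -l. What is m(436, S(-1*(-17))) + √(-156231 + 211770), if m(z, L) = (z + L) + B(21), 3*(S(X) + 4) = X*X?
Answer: 1504/3 + 33*√51 ≈ 737.00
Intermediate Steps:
B(l) = -6 - l
S(X) = -4 + X²/3 (S(X) = -4 + (X*X)/3 = -4 + X²/3)
m(z, L) = -27 + L + z (m(z, L) = (z + L) + (-6 - 1*21) = (L + z) + (-6 - 21) = (L + z) - 27 = -27 + L + z)
m(436, S(-1*(-17))) + √(-156231 + 211770) = (-27 + (-4 + (-1*(-17))²/3) + 436) + √(-156231 + 211770) = (-27 + (-4 + (⅓)*17²) + 436) + √55539 = (-27 + (-4 + (⅓)*289) + 436) + 33*√51 = (-27 + (-4 + 289/3) + 436) + 33*√51 = (-27 + 277/3 + 436) + 33*√51 = 1504/3 + 33*√51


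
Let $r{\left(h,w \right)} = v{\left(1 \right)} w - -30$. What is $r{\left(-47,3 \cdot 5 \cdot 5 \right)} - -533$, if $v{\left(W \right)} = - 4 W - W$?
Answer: $188$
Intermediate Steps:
$v{\left(W \right)} = - 5 W$
$r{\left(h,w \right)} = 30 - 5 w$ ($r{\left(h,w \right)} = \left(-5\right) 1 w - -30 = - 5 w + 30 = 30 - 5 w$)
$r{\left(-47,3 \cdot 5 \cdot 5 \right)} - -533 = \left(30 - 5 \cdot 3 \cdot 5 \cdot 5\right) - -533 = \left(30 - 5 \cdot 15 \cdot 5\right) + 533 = \left(30 - 375\right) + 533 = -345 + 533 = 188$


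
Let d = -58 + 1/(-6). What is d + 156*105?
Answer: 97931/6 ≈ 16322.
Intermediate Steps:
d = -349/6 (d = -58 - ⅙ = -349/6 ≈ -58.167)
d + 156*105 = -349/6 + 156*105 = -349/6 + 16380 = 97931/6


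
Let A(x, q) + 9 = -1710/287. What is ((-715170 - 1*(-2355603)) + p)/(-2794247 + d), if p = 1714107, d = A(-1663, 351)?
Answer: -481376490/400976591 ≈ -1.2005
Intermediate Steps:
A(x, q) = -4293/287 (A(x, q) = -9 - 1710/287 = -4293/287)
d = -4293/287 ≈ -14.958
((-715170 - 1*(-2355603)) + p)/(-2794247 + d) = ((-715170 - 1*(-2355603)) + 1714107)/(-2794247 - 4293/287) = ((-715170 + 2355603) + 1714107)/(-801953182/287) = (1640433 + 1714107)*(-287/801953182) = 3354540*(-287/801953182) = -481376490/400976591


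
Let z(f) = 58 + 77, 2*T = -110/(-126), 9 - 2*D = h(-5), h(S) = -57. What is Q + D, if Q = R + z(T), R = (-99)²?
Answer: 9969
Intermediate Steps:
D = 33 (D = 9/2 - ½*(-57) = 9/2 + 57/2 = 33)
R = 9801
T = 55/126 (T = (-110/(-126))/2 = (-110*(-1/126))/2 = (½)*(55/63) = 55/126 ≈ 0.43651)
z(f) = 135
Q = 9936 (Q = 9801 + 135 = 9936)
Q + D = 9936 + 33 = 9969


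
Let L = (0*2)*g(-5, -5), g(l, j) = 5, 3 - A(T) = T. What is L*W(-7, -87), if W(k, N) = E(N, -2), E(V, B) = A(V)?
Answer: 0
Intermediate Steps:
A(T) = 3 - T
E(V, B) = 3 - V
W(k, N) = 3 - N
L = 0 (L = (0*2)*5 = 0*5 = 0)
L*W(-7, -87) = 0*(3 - 1*(-87)) = 0*(3 + 87) = 0*90 = 0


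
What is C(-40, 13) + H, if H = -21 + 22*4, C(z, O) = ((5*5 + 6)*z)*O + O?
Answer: -16040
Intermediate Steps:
C(z, O) = O + 31*O*z (C(z, O) = ((25 + 6)*z)*O + O = (31*z)*O + O = 31*O*z + O = O + 31*O*z)
H = 67 (H = -21 + 88 = 67)
C(-40, 13) + H = 13*(1 + 31*(-40)) + 67 = 13*(1 - 1240) + 67 = 13*(-1239) + 67 = -16107 + 67 = -16040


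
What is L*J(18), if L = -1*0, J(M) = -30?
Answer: 0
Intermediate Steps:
L = 0
L*J(18) = 0*(-30) = 0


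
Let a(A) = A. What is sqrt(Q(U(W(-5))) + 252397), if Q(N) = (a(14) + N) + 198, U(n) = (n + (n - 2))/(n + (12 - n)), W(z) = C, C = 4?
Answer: sqrt(1010438)/2 ≈ 502.60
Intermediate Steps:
W(z) = 4
U(n) = -1/6 + n/6 (U(n) = (n + (-2 + n))/12 = (-2 + 2*n)*(1/12) = -1/6 + n/6)
Q(N) = 212 + N (Q(N) = (14 + N) + 198 = 212 + N)
sqrt(Q(U(W(-5))) + 252397) = sqrt((212 + (-1/6 + (1/6)*4)) + 252397) = sqrt((212 + (-1/6 + 2/3)) + 252397) = sqrt((212 + 1/2) + 252397) = sqrt(425/2 + 252397) = sqrt(505219/2) = sqrt(1010438)/2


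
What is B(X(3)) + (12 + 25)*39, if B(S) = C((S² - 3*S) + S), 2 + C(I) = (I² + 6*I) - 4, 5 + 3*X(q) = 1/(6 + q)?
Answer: 801134749/531441 ≈ 1507.5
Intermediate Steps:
X(q) = -5/3 + 1/(3*(6 + q))
C(I) = -6 + I² + 6*I (C(I) = -2 + ((I² + 6*I) - 4) = -2 + (-4 + I² + 6*I) = -6 + I² + 6*I)
B(S) = -6 + (S² - 2*S)² - 12*S + 6*S² (B(S) = -6 + ((S² - 3*S) + S)² + 6*((S² - 3*S) + S) = -6 + (S² - 2*S)² + 6*(S² - 2*S) = -6 + (S² - 2*S)² + (-12*S + 6*S²) = -6 + (S² - 2*S)² - 12*S + 6*S²)
B(X(3)) + (12 + 25)*39 = (-6 + ((-29 - 5*3)/(3*(6 + 3)))²*(-2 + (-29 - 5*3)/(3*(6 + 3)))² + 6*((-29 - 5*3)/(3*(6 + 3)))*(-2 + (-29 - 5*3)/(3*(6 + 3)))) + (12 + 25)*39 = (-6 + ((⅓)*(-29 - 15)/9)²*(-2 + (⅓)*(-29 - 15)/9)² + 6*((⅓)*(-29 - 15)/9)*(-2 + (⅓)*(-29 - 15)/9)) + 37*39 = (-6 + ((⅓)*(⅑)*(-44))²*(-2 + (⅓)*(⅑)*(-44))² + 6*((⅓)*(⅑)*(-44))*(-2 + (⅓)*(⅑)*(-44))) + 1443 = (-6 + (-44/27)²*(-2 - 44/27)² + 6*(-44/27)*(-2 - 44/27)) + 1443 = (-6 + 1936*(-98/27)²/729 + 6*(-44/27)*(-98/27)) + 1443 = (-6 + (1936/729)*(9604/729) + 8624/243) + 1443 = (-6 + 18593344/531441 + 8624/243) + 1443 = 34265386/531441 + 1443 = 801134749/531441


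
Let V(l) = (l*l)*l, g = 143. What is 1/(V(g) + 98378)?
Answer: 1/3022585 ≈ 3.3084e-7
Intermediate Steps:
V(l) = l³ (V(l) = l²*l = l³)
1/(V(g) + 98378) = 1/(143³ + 98378) = 1/(2924207 + 98378) = 1/3022585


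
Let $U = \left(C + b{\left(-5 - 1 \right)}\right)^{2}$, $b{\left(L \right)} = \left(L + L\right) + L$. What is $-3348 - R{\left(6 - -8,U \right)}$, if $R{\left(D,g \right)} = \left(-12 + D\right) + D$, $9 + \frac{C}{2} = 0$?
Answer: $-3364$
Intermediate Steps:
$C = -18$ ($C = -18 + 2 \cdot 0 = -18 + 0 = -18$)
$b{\left(L \right)} = 3 L$ ($b{\left(L \right)} = 2 L + L = 3 L$)
$U = 1296$ ($U = \left(-18 + 3 \left(-5 - 1\right)\right)^{2} = \left(-18 + 3 \left(-6\right)\right)^{2} = \left(-18 - 18\right)^{2} = \left(-36\right)^{2} = 1296$)
$R{\left(D,g \right)} = -12 + 2 D$
$-3348 - R{\left(6 - -8,U \right)} = -3348 - \left(-12 + 2 \left(6 - -8\right)\right) = -3348 - \left(-12 + 2 \left(6 + 8\right)\right) = -3348 - \left(-12 + 2 \cdot 14\right) = -3348 - \left(-12 + 28\right) = -3348 - 16 = -3364$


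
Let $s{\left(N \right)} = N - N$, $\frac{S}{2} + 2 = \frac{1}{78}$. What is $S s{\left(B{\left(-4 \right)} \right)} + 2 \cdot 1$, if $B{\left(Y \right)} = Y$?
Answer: $2$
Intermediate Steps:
$S = - \frac{155}{39}$ ($S = -4 + \frac{2}{78} = -4 + 2 \cdot \frac{1}{78} = -4 + \frac{1}{39} = - \frac{155}{39} \approx -3.9744$)
$s{\left(N \right)} = 0$
$S s{\left(B{\left(-4 \right)} \right)} + 2 \cdot 1 = \left(- \frac{155}{39}\right) 0 + 2 \cdot 1 = 0 + 2 = 2$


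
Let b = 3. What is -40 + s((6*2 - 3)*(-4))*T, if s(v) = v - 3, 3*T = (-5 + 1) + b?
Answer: -27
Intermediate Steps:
T = -⅓ (T = ((-5 + 1) + 3)/3 = (-4 + 3)/3 = (⅓)*(-1) = -⅓ ≈ -0.33333)
s(v) = -3 + v
-40 + s((6*2 - 3)*(-4))*T = -40 + (-3 + (6*2 - 3)*(-4))*(-⅓) = -40 + (-3 + (12 - 3)*(-4))*(-⅓) = -40 + (-3 + 9*(-4))*(-⅓) = -40 + (-3 - 36)*(-⅓) = -40 - 39*(-⅓) = -40 + 13 = -27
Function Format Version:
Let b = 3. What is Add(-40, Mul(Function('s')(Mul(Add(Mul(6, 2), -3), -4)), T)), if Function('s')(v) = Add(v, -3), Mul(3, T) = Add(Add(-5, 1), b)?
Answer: -27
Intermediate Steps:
T = Rational(-1, 3) (T = Mul(Rational(1, 3), Add(Add(-5, 1), 3)) = Mul(Rational(1, 3), Add(-4, 3)) = Mul(Rational(1, 3), -1) = Rational(-1, 3) ≈ -0.33333)
Function('s')(v) = Add(-3, v)
Add(-40, Mul(Function('s')(Mul(Add(Mul(6, 2), -3), -4)), T)) = Add(-40, Mul(Add(-3, Mul(Add(Mul(6, 2), -3), -4)), Rational(-1, 3))) = Add(-40, Mul(Add(-3, Mul(Add(12, -3), -4)), Rational(-1, 3))) = Add(-40, Mul(Add(-3, Mul(9, -4)), Rational(-1, 3))) = Add(-40, Mul(Add(-3, -36), Rational(-1, 3))) = Add(-40, Mul(-39, Rational(-1, 3))) = Add(-40, 13) = -27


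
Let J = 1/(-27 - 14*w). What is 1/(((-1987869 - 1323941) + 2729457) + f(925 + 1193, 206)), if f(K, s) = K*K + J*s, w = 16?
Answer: 251/979796115 ≈ 2.5618e-7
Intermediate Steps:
J = -1/251 (J = 1/(-27 - 14*16) = 1/(-27 - 224) = 1/(-251) = -1/251 ≈ -0.0039841)
f(K, s) = K² - s/251 (f(K, s) = K*K - s/251 = K² - s/251)
1/(((-1987869 - 1323941) + 2729457) + f(925 + 1193, 206)) = 1/(((-1987869 - 1323941) + 2729457) + ((925 + 1193)² - 1/251*206)) = 1/((-3311810 + 2729457) + (2118² - 206/251)) = 1/(-582353 + (4485924 - 206/251)) = 1/(-582353 + 1125966718/251) = 1/(979796115/251) = 251/979796115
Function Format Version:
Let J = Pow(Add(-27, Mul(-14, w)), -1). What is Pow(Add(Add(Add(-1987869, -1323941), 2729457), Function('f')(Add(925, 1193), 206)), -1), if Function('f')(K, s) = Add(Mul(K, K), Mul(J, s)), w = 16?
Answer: Rational(251, 979796115) ≈ 2.5618e-7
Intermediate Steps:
J = Rational(-1, 251) (J = Pow(Add(-27, Mul(-14, 16)), -1) = Pow(Add(-27, -224), -1) = Pow(-251, -1) = Rational(-1, 251) ≈ -0.0039841)
Function('f')(K, s) = Add(Pow(K, 2), Mul(Rational(-1, 251), s)) (Function('f')(K, s) = Add(Mul(K, K), Mul(Rational(-1, 251), s)) = Add(Pow(K, 2), Mul(Rational(-1, 251), s)))
Pow(Add(Add(Add(-1987869, -1323941), 2729457), Function('f')(Add(925, 1193), 206)), -1) = Pow(Add(Add(Add(-1987869, -1323941), 2729457), Add(Pow(Add(925, 1193), 2), Mul(Rational(-1, 251), 206))), -1) = Pow(Add(Add(-3311810, 2729457), Add(Pow(2118, 2), Rational(-206, 251))), -1) = Pow(Add(-582353, Add(4485924, Rational(-206, 251))), -1) = Pow(Add(-582353, Rational(1125966718, 251)), -1) = Pow(Rational(979796115, 251), -1) = Rational(251, 979796115)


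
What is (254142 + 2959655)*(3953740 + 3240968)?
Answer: 23122330986276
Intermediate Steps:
(254142 + 2959655)*(3953740 + 3240968) = 3213797*7194708 = 23122330986276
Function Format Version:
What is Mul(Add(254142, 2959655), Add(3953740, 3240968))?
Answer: 23122330986276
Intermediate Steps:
Mul(Add(254142, 2959655), Add(3953740, 3240968)) = Mul(3213797, 7194708) = 23122330986276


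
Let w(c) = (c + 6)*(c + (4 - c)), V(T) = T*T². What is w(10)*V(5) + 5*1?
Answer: 8005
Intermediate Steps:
V(T) = T³
w(c) = 24 + 4*c (w(c) = (6 + c)*4 = 24 + 4*c)
w(10)*V(5) + 5*1 = (24 + 4*10)*5³ + 5*1 = (24 + 40)*125 + 5 = 64*125 + 5 = 8000 + 5 = 8005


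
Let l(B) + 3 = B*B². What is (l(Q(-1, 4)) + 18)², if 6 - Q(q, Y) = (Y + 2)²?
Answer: 728190225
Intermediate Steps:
Q(q, Y) = 6 - (2 + Y)² (Q(q, Y) = 6 - (Y + 2)² = 6 - (2 + Y)²)
l(B) = -3 + B³ (l(B) = -3 + B*B² = -3 + B³)
(l(Q(-1, 4)) + 18)² = ((-3 + (6 - (2 + 4)²)³) + 18)² = ((-3 + (6 - 1*6²)³) + 18)² = ((-3 + (6 - 1*36)³) + 18)² = ((-3 + (6 - 36)³) + 18)² = ((-3 + (-30)³) + 18)² = ((-3 - 27000) + 18)² = (-27003 + 18)² = (-26985)² = 728190225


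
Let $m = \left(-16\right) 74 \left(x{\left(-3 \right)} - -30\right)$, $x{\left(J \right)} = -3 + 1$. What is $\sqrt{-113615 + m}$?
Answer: $i \sqrt{146767} \approx 383.1 i$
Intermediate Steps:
$x{\left(J \right)} = -2$
$m = -33152$ ($m = \left(-16\right) 74 \left(-2 - -30\right) = - 1184 \left(-2 + 30\right) = \left(-1184\right) 28 = -33152$)
$\sqrt{-113615 + m} = \sqrt{-113615 - 33152} = \sqrt{-146767} = i \sqrt{146767}$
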